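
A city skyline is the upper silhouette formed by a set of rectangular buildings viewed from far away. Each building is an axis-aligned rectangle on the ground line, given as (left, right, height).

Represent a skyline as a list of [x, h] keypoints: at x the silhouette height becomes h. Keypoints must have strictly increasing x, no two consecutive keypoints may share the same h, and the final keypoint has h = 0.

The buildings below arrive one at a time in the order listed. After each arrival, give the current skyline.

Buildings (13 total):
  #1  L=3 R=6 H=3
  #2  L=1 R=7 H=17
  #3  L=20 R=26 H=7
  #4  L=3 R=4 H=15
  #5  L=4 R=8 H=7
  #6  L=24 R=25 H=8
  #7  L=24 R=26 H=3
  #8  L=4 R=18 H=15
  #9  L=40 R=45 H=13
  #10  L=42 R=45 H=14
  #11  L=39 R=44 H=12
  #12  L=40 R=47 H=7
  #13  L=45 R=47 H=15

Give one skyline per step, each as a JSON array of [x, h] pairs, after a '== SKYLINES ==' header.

== SKYLINES ==
[[3,3],[6,0]]
[[1,17],[7,0]]
[[1,17],[7,0],[20,7],[26,0]]
[[1,17],[7,0],[20,7],[26,0]]
[[1,17],[7,7],[8,0],[20,7],[26,0]]
[[1,17],[7,7],[8,0],[20,7],[24,8],[25,7],[26,0]]
[[1,17],[7,7],[8,0],[20,7],[24,8],[25,7],[26,0]]
[[1,17],[7,15],[18,0],[20,7],[24,8],[25,7],[26,0]]
[[1,17],[7,15],[18,0],[20,7],[24,8],[25,7],[26,0],[40,13],[45,0]]
[[1,17],[7,15],[18,0],[20,7],[24,8],[25,7],[26,0],[40,13],[42,14],[45,0]]
[[1,17],[7,15],[18,0],[20,7],[24,8],[25,7],[26,0],[39,12],[40,13],[42,14],[45,0]]
[[1,17],[7,15],[18,0],[20,7],[24,8],[25,7],[26,0],[39,12],[40,13],[42,14],[45,7],[47,0]]
[[1,17],[7,15],[18,0],[20,7],[24,8],[25,7],[26,0],[39,12],[40,13],[42,14],[45,15],[47,0]]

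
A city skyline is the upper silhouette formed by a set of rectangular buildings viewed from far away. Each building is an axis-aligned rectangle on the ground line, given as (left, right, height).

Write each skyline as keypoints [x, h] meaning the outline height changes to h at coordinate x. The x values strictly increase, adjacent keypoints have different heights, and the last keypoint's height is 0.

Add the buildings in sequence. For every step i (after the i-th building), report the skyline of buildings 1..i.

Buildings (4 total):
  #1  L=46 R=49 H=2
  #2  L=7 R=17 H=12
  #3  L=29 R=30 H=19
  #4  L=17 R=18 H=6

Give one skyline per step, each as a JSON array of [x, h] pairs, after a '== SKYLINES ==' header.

== SKYLINES ==
[[46,2],[49,0]]
[[7,12],[17,0],[46,2],[49,0]]
[[7,12],[17,0],[29,19],[30,0],[46,2],[49,0]]
[[7,12],[17,6],[18,0],[29,19],[30,0],[46,2],[49,0]]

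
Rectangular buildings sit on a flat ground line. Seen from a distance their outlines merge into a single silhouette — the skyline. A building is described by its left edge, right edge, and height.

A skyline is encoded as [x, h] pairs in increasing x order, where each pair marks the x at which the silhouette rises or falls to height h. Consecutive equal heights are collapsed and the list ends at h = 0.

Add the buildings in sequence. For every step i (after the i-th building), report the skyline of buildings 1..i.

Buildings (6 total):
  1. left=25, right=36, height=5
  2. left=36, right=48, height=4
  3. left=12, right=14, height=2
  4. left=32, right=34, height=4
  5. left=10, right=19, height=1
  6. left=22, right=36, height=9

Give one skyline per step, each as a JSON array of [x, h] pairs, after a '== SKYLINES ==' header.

== SKYLINES ==
[[25,5],[36,0]]
[[25,5],[36,4],[48,0]]
[[12,2],[14,0],[25,5],[36,4],[48,0]]
[[12,2],[14,0],[25,5],[36,4],[48,0]]
[[10,1],[12,2],[14,1],[19,0],[25,5],[36,4],[48,0]]
[[10,1],[12,2],[14,1],[19,0],[22,9],[36,4],[48,0]]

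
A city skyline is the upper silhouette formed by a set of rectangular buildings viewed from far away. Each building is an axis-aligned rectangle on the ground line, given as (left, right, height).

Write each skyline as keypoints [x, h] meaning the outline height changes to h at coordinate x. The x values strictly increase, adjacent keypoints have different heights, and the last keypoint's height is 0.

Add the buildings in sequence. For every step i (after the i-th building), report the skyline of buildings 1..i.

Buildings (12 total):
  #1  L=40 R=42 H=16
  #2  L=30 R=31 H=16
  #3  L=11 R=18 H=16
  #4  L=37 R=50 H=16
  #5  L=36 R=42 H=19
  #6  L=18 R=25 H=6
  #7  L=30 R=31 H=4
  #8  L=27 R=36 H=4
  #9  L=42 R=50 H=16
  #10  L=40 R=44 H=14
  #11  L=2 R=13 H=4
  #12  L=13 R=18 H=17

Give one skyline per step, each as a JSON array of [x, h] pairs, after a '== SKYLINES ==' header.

== SKYLINES ==
[[40,16],[42,0]]
[[30,16],[31,0],[40,16],[42,0]]
[[11,16],[18,0],[30,16],[31,0],[40,16],[42,0]]
[[11,16],[18,0],[30,16],[31,0],[37,16],[50,0]]
[[11,16],[18,0],[30,16],[31,0],[36,19],[42,16],[50,0]]
[[11,16],[18,6],[25,0],[30,16],[31,0],[36,19],[42,16],[50,0]]
[[11,16],[18,6],[25,0],[30,16],[31,0],[36,19],[42,16],[50,0]]
[[11,16],[18,6],[25,0],[27,4],[30,16],[31,4],[36,19],[42,16],[50,0]]
[[11,16],[18,6],[25,0],[27,4],[30,16],[31,4],[36,19],[42,16],[50,0]]
[[11,16],[18,6],[25,0],[27,4],[30,16],[31,4],[36,19],[42,16],[50,0]]
[[2,4],[11,16],[18,6],[25,0],[27,4],[30,16],[31,4],[36,19],[42,16],[50,0]]
[[2,4],[11,16],[13,17],[18,6],[25,0],[27,4],[30,16],[31,4],[36,19],[42,16],[50,0]]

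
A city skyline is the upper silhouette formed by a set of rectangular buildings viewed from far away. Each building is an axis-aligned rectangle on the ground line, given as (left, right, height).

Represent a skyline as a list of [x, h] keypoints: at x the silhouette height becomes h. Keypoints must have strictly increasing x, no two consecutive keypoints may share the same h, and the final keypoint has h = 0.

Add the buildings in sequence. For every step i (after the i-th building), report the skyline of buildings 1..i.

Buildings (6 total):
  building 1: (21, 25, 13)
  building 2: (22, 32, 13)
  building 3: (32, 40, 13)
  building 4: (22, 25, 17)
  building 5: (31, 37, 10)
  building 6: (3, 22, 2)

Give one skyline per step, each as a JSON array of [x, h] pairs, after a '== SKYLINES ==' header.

== SKYLINES ==
[[21,13],[25,0]]
[[21,13],[32,0]]
[[21,13],[40,0]]
[[21,13],[22,17],[25,13],[40,0]]
[[21,13],[22,17],[25,13],[40,0]]
[[3,2],[21,13],[22,17],[25,13],[40,0]]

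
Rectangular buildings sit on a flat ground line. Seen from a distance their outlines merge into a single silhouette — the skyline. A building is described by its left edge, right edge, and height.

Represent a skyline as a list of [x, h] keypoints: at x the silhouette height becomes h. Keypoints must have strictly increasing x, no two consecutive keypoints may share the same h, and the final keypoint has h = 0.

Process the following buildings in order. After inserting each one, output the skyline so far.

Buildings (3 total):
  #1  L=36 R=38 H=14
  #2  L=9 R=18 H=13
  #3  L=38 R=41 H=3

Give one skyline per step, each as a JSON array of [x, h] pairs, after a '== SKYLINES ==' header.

== SKYLINES ==
[[36,14],[38,0]]
[[9,13],[18,0],[36,14],[38,0]]
[[9,13],[18,0],[36,14],[38,3],[41,0]]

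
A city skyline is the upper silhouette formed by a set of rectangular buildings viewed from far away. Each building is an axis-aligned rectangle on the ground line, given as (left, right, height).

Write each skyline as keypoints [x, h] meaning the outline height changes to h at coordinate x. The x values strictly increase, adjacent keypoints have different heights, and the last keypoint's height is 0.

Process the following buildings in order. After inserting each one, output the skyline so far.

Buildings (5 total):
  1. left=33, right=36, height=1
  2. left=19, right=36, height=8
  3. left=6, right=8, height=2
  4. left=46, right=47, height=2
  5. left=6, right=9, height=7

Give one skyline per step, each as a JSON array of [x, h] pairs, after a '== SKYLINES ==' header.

== SKYLINES ==
[[33,1],[36,0]]
[[19,8],[36,0]]
[[6,2],[8,0],[19,8],[36,0]]
[[6,2],[8,0],[19,8],[36,0],[46,2],[47,0]]
[[6,7],[9,0],[19,8],[36,0],[46,2],[47,0]]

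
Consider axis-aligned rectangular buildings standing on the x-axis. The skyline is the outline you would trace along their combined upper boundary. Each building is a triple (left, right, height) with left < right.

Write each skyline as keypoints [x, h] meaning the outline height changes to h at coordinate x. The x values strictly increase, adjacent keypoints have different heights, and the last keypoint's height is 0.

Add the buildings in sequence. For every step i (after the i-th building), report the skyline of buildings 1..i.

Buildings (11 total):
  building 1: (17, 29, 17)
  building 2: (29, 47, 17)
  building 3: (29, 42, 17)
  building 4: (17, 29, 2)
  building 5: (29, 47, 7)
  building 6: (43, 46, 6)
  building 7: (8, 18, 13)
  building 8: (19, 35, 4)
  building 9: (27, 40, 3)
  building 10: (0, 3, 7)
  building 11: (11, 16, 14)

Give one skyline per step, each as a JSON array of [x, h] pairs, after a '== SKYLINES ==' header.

== SKYLINES ==
[[17,17],[29,0]]
[[17,17],[47,0]]
[[17,17],[47,0]]
[[17,17],[47,0]]
[[17,17],[47,0]]
[[17,17],[47,0]]
[[8,13],[17,17],[47,0]]
[[8,13],[17,17],[47,0]]
[[8,13],[17,17],[47,0]]
[[0,7],[3,0],[8,13],[17,17],[47,0]]
[[0,7],[3,0],[8,13],[11,14],[16,13],[17,17],[47,0]]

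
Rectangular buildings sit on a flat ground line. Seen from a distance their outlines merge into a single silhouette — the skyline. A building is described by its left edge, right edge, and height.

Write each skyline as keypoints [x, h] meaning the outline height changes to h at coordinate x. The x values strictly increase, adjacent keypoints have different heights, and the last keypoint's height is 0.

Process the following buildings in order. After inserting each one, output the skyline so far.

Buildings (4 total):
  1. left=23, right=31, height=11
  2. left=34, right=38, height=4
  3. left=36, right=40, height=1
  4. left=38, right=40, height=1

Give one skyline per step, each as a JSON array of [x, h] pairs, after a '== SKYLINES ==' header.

== SKYLINES ==
[[23,11],[31,0]]
[[23,11],[31,0],[34,4],[38,0]]
[[23,11],[31,0],[34,4],[38,1],[40,0]]
[[23,11],[31,0],[34,4],[38,1],[40,0]]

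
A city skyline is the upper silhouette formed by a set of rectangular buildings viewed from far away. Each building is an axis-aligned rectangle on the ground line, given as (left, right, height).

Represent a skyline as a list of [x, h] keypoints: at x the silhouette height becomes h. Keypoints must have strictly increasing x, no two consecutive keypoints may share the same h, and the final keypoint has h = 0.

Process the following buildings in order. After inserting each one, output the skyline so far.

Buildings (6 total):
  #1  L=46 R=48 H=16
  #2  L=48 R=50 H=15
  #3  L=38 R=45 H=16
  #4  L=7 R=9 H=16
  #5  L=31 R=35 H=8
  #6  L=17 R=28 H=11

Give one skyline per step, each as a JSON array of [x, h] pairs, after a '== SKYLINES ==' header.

== SKYLINES ==
[[46,16],[48,0]]
[[46,16],[48,15],[50,0]]
[[38,16],[45,0],[46,16],[48,15],[50,0]]
[[7,16],[9,0],[38,16],[45,0],[46,16],[48,15],[50,0]]
[[7,16],[9,0],[31,8],[35,0],[38,16],[45,0],[46,16],[48,15],[50,0]]
[[7,16],[9,0],[17,11],[28,0],[31,8],[35,0],[38,16],[45,0],[46,16],[48,15],[50,0]]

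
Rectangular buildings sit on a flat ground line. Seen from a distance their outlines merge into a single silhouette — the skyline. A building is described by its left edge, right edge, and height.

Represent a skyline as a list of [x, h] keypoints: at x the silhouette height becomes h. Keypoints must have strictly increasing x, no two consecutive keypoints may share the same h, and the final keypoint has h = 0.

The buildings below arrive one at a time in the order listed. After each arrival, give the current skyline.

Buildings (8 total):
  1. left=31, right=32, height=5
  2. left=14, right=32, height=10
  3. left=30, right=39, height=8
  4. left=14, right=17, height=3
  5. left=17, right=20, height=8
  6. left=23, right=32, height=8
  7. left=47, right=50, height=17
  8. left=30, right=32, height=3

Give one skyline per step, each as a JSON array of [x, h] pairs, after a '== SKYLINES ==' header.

== SKYLINES ==
[[31,5],[32,0]]
[[14,10],[32,0]]
[[14,10],[32,8],[39,0]]
[[14,10],[32,8],[39,0]]
[[14,10],[32,8],[39,0]]
[[14,10],[32,8],[39,0]]
[[14,10],[32,8],[39,0],[47,17],[50,0]]
[[14,10],[32,8],[39,0],[47,17],[50,0]]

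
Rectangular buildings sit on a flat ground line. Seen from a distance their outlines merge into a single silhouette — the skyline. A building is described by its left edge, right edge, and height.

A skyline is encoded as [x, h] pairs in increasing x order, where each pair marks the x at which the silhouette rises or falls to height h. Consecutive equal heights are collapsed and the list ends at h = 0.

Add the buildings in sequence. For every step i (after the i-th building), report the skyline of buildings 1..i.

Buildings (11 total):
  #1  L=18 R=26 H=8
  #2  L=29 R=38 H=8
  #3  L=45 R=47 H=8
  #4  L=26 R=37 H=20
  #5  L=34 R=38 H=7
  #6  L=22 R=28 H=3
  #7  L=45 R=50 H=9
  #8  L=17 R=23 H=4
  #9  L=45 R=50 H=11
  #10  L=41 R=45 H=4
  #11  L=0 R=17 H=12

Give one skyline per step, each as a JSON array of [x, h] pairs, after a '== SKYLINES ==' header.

== SKYLINES ==
[[18,8],[26,0]]
[[18,8],[26,0],[29,8],[38,0]]
[[18,8],[26,0],[29,8],[38,0],[45,8],[47,0]]
[[18,8],[26,20],[37,8],[38,0],[45,8],[47,0]]
[[18,8],[26,20],[37,8],[38,0],[45,8],[47,0]]
[[18,8],[26,20],[37,8],[38,0],[45,8],[47,0]]
[[18,8],[26,20],[37,8],[38,0],[45,9],[50,0]]
[[17,4],[18,8],[26,20],[37,8],[38,0],[45,9],[50,0]]
[[17,4],[18,8],[26,20],[37,8],[38,0],[45,11],[50,0]]
[[17,4],[18,8],[26,20],[37,8],[38,0],[41,4],[45,11],[50,0]]
[[0,12],[17,4],[18,8],[26,20],[37,8],[38,0],[41,4],[45,11],[50,0]]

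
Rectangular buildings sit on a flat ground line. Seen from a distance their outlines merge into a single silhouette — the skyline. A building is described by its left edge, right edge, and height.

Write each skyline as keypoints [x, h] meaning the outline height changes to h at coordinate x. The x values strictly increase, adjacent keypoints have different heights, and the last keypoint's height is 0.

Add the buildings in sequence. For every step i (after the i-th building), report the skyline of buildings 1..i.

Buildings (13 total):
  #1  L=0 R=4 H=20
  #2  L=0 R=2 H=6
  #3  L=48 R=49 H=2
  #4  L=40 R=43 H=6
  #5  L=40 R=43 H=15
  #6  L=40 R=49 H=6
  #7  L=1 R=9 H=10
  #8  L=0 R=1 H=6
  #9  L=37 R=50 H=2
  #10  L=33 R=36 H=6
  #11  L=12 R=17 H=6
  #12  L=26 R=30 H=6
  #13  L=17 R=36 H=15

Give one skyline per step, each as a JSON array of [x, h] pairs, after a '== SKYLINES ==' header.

== SKYLINES ==
[[0,20],[4,0]]
[[0,20],[4,0]]
[[0,20],[4,0],[48,2],[49,0]]
[[0,20],[4,0],[40,6],[43,0],[48,2],[49,0]]
[[0,20],[4,0],[40,15],[43,0],[48,2],[49,0]]
[[0,20],[4,0],[40,15],[43,6],[49,0]]
[[0,20],[4,10],[9,0],[40,15],[43,6],[49,0]]
[[0,20],[4,10],[9,0],[40,15],[43,6],[49,0]]
[[0,20],[4,10],[9,0],[37,2],[40,15],[43,6],[49,2],[50,0]]
[[0,20],[4,10],[9,0],[33,6],[36,0],[37,2],[40,15],[43,6],[49,2],[50,0]]
[[0,20],[4,10],[9,0],[12,6],[17,0],[33,6],[36,0],[37,2],[40,15],[43,6],[49,2],[50,0]]
[[0,20],[4,10],[9,0],[12,6],[17,0],[26,6],[30,0],[33,6],[36,0],[37,2],[40,15],[43,6],[49,2],[50,0]]
[[0,20],[4,10],[9,0],[12,6],[17,15],[36,0],[37,2],[40,15],[43,6],[49,2],[50,0]]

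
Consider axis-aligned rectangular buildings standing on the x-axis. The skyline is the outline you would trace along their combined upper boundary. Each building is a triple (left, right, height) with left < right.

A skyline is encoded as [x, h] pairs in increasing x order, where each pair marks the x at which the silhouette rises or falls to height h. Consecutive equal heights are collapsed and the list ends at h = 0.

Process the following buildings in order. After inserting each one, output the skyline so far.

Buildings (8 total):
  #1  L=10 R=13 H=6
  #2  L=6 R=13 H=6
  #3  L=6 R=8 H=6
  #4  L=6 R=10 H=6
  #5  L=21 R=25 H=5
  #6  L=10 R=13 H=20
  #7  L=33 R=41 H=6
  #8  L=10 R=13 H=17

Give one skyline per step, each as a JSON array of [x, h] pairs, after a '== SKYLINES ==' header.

== SKYLINES ==
[[10,6],[13,0]]
[[6,6],[13,0]]
[[6,6],[13,0]]
[[6,6],[13,0]]
[[6,6],[13,0],[21,5],[25,0]]
[[6,6],[10,20],[13,0],[21,5],[25,0]]
[[6,6],[10,20],[13,0],[21,5],[25,0],[33,6],[41,0]]
[[6,6],[10,20],[13,0],[21,5],[25,0],[33,6],[41,0]]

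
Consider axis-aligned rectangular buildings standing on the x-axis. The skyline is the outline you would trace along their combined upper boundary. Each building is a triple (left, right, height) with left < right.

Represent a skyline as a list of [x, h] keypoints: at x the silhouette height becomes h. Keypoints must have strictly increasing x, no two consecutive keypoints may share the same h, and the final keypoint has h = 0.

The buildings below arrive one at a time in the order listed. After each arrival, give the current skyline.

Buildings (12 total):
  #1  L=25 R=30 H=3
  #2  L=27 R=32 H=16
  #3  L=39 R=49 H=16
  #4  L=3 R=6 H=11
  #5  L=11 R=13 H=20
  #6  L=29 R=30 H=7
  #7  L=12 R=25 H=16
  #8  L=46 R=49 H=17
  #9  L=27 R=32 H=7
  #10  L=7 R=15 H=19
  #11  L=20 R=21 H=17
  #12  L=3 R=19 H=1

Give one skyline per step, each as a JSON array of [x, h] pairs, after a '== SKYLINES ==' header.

== SKYLINES ==
[[25,3],[30,0]]
[[25,3],[27,16],[32,0]]
[[25,3],[27,16],[32,0],[39,16],[49,0]]
[[3,11],[6,0],[25,3],[27,16],[32,0],[39,16],[49,0]]
[[3,11],[6,0],[11,20],[13,0],[25,3],[27,16],[32,0],[39,16],[49,0]]
[[3,11],[6,0],[11,20],[13,0],[25,3],[27,16],[32,0],[39,16],[49,0]]
[[3,11],[6,0],[11,20],[13,16],[25,3],[27,16],[32,0],[39,16],[49,0]]
[[3,11],[6,0],[11,20],[13,16],[25,3],[27,16],[32,0],[39,16],[46,17],[49,0]]
[[3,11],[6,0],[11,20],[13,16],[25,3],[27,16],[32,0],[39,16],[46,17],[49,0]]
[[3,11],[6,0],[7,19],[11,20],[13,19],[15,16],[25,3],[27,16],[32,0],[39,16],[46,17],[49,0]]
[[3,11],[6,0],[7,19],[11,20],[13,19],[15,16],[20,17],[21,16],[25,3],[27,16],[32,0],[39,16],[46,17],[49,0]]
[[3,11],[6,1],[7,19],[11,20],[13,19],[15,16],[20,17],[21,16],[25,3],[27,16],[32,0],[39,16],[46,17],[49,0]]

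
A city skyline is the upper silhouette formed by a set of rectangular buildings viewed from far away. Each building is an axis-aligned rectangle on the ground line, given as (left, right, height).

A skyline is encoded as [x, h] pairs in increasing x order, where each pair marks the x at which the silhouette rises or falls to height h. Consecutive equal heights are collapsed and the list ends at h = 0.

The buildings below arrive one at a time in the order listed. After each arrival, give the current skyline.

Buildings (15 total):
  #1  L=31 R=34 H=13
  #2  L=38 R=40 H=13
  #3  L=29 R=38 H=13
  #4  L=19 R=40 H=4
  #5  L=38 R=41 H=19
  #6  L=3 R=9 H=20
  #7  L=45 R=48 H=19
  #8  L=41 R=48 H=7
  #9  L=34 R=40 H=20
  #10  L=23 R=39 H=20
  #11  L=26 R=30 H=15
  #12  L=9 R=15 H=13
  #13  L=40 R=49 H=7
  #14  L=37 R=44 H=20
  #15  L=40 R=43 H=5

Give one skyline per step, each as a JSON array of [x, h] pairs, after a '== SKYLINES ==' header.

== SKYLINES ==
[[31,13],[34,0]]
[[31,13],[34,0],[38,13],[40,0]]
[[29,13],[40,0]]
[[19,4],[29,13],[40,0]]
[[19,4],[29,13],[38,19],[41,0]]
[[3,20],[9,0],[19,4],[29,13],[38,19],[41,0]]
[[3,20],[9,0],[19,4],[29,13],[38,19],[41,0],[45,19],[48,0]]
[[3,20],[9,0],[19,4],[29,13],[38,19],[41,7],[45,19],[48,0]]
[[3,20],[9,0],[19,4],[29,13],[34,20],[40,19],[41,7],[45,19],[48,0]]
[[3,20],[9,0],[19,4],[23,20],[40,19],[41,7],[45,19],[48,0]]
[[3,20],[9,0],[19,4],[23,20],[40,19],[41,7],[45,19],[48,0]]
[[3,20],[9,13],[15,0],[19,4],[23,20],[40,19],[41,7],[45,19],[48,0]]
[[3,20],[9,13],[15,0],[19,4],[23,20],[40,19],[41,7],[45,19],[48,7],[49,0]]
[[3,20],[9,13],[15,0],[19,4],[23,20],[44,7],[45,19],[48,7],[49,0]]
[[3,20],[9,13],[15,0],[19,4],[23,20],[44,7],[45,19],[48,7],[49,0]]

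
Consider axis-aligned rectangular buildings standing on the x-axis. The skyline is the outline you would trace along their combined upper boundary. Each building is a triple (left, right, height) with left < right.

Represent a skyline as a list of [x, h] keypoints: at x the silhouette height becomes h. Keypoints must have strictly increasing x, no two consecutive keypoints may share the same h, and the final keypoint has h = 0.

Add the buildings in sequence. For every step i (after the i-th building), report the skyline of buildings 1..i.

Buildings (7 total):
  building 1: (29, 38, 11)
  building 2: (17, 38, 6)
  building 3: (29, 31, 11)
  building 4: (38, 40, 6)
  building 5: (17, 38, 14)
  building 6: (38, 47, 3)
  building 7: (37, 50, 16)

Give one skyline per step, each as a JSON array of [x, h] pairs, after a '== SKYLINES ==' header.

== SKYLINES ==
[[29,11],[38,0]]
[[17,6],[29,11],[38,0]]
[[17,6],[29,11],[38,0]]
[[17,6],[29,11],[38,6],[40,0]]
[[17,14],[38,6],[40,0]]
[[17,14],[38,6],[40,3],[47,0]]
[[17,14],[37,16],[50,0]]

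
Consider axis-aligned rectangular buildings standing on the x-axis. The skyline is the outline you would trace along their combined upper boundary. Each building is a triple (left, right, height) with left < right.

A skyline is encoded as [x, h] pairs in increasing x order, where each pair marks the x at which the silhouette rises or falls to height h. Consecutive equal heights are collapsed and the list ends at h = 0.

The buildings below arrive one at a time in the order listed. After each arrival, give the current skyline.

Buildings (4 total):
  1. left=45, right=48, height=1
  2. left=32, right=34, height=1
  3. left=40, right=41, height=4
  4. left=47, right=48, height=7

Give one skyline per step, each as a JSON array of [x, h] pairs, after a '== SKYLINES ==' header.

== SKYLINES ==
[[45,1],[48,0]]
[[32,1],[34,0],[45,1],[48,0]]
[[32,1],[34,0],[40,4],[41,0],[45,1],[48,0]]
[[32,1],[34,0],[40,4],[41,0],[45,1],[47,7],[48,0]]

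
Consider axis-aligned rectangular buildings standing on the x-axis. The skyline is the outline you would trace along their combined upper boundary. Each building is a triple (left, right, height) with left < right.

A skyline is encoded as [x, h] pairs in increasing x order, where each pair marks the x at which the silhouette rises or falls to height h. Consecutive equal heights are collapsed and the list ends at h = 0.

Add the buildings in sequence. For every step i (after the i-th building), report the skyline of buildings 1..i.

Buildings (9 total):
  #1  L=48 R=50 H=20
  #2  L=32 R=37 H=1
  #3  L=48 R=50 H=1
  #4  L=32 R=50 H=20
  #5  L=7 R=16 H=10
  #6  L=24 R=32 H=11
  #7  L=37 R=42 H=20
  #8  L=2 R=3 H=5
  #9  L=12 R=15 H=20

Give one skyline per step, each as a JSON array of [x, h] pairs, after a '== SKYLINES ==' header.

== SKYLINES ==
[[48,20],[50,0]]
[[32,1],[37,0],[48,20],[50,0]]
[[32,1],[37,0],[48,20],[50,0]]
[[32,20],[50,0]]
[[7,10],[16,0],[32,20],[50,0]]
[[7,10],[16,0],[24,11],[32,20],[50,0]]
[[7,10],[16,0],[24,11],[32,20],[50,0]]
[[2,5],[3,0],[7,10],[16,0],[24,11],[32,20],[50,0]]
[[2,5],[3,0],[7,10],[12,20],[15,10],[16,0],[24,11],[32,20],[50,0]]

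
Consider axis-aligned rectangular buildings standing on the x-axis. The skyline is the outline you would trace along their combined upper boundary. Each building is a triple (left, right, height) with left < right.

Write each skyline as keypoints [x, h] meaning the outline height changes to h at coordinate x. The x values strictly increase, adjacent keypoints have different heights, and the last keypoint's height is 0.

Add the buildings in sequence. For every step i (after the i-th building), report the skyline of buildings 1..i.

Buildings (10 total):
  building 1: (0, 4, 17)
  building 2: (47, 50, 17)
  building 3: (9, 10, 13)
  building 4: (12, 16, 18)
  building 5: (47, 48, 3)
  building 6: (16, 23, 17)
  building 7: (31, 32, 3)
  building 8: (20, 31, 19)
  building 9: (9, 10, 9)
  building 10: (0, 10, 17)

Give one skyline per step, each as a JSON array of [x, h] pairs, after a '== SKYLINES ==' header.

== SKYLINES ==
[[0,17],[4,0]]
[[0,17],[4,0],[47,17],[50,0]]
[[0,17],[4,0],[9,13],[10,0],[47,17],[50,0]]
[[0,17],[4,0],[9,13],[10,0],[12,18],[16,0],[47,17],[50,0]]
[[0,17],[4,0],[9,13],[10,0],[12,18],[16,0],[47,17],[50,0]]
[[0,17],[4,0],[9,13],[10,0],[12,18],[16,17],[23,0],[47,17],[50,0]]
[[0,17],[4,0],[9,13],[10,0],[12,18],[16,17],[23,0],[31,3],[32,0],[47,17],[50,0]]
[[0,17],[4,0],[9,13],[10,0],[12,18],[16,17],[20,19],[31,3],[32,0],[47,17],[50,0]]
[[0,17],[4,0],[9,13],[10,0],[12,18],[16,17],[20,19],[31,3],[32,0],[47,17],[50,0]]
[[0,17],[10,0],[12,18],[16,17],[20,19],[31,3],[32,0],[47,17],[50,0]]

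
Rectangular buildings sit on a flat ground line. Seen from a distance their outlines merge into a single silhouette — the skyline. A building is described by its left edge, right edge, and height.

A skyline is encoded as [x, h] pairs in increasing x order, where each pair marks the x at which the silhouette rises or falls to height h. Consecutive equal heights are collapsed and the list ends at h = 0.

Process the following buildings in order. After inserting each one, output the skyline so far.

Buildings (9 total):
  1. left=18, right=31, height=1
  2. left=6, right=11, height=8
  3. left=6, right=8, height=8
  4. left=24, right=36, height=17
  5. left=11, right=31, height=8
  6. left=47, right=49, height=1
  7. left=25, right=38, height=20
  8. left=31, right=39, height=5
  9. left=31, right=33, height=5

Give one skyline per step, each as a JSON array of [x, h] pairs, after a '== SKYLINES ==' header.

== SKYLINES ==
[[18,1],[31,0]]
[[6,8],[11,0],[18,1],[31,0]]
[[6,8],[11,0],[18,1],[31,0]]
[[6,8],[11,0],[18,1],[24,17],[36,0]]
[[6,8],[24,17],[36,0]]
[[6,8],[24,17],[36,0],[47,1],[49,0]]
[[6,8],[24,17],[25,20],[38,0],[47,1],[49,0]]
[[6,8],[24,17],[25,20],[38,5],[39,0],[47,1],[49,0]]
[[6,8],[24,17],[25,20],[38,5],[39,0],[47,1],[49,0]]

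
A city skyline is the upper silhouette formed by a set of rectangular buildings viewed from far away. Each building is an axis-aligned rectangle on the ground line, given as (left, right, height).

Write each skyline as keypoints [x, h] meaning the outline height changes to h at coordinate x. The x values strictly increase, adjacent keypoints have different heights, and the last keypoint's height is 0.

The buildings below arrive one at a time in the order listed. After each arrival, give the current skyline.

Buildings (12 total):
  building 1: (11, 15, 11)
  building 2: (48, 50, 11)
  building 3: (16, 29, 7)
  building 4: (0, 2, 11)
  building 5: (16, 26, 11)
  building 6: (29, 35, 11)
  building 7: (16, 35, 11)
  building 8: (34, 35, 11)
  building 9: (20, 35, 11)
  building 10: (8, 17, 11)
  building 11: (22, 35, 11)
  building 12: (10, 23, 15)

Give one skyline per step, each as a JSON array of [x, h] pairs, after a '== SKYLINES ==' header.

== SKYLINES ==
[[11,11],[15,0]]
[[11,11],[15,0],[48,11],[50,0]]
[[11,11],[15,0],[16,7],[29,0],[48,11],[50,0]]
[[0,11],[2,0],[11,11],[15,0],[16,7],[29,0],[48,11],[50,0]]
[[0,11],[2,0],[11,11],[15,0],[16,11],[26,7],[29,0],[48,11],[50,0]]
[[0,11],[2,0],[11,11],[15,0],[16,11],[26,7],[29,11],[35,0],[48,11],[50,0]]
[[0,11],[2,0],[11,11],[15,0],[16,11],[35,0],[48,11],[50,0]]
[[0,11],[2,0],[11,11],[15,0],[16,11],[35,0],[48,11],[50,0]]
[[0,11],[2,0],[11,11],[15,0],[16,11],[35,0],[48,11],[50,0]]
[[0,11],[2,0],[8,11],[35,0],[48,11],[50,0]]
[[0,11],[2,0],[8,11],[35,0],[48,11],[50,0]]
[[0,11],[2,0],[8,11],[10,15],[23,11],[35,0],[48,11],[50,0]]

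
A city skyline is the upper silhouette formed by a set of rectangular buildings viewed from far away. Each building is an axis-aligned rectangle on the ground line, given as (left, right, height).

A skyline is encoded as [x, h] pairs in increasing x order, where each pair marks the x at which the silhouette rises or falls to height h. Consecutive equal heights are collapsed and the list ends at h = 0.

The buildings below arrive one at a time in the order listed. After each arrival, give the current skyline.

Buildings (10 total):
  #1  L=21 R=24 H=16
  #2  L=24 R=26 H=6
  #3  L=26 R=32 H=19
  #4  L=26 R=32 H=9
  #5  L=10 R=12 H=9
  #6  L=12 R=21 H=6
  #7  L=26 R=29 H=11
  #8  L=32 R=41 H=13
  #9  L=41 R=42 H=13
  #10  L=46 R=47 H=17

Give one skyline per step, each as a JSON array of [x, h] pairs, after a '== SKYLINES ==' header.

== SKYLINES ==
[[21,16],[24,0]]
[[21,16],[24,6],[26,0]]
[[21,16],[24,6],[26,19],[32,0]]
[[21,16],[24,6],[26,19],[32,0]]
[[10,9],[12,0],[21,16],[24,6],[26,19],[32,0]]
[[10,9],[12,6],[21,16],[24,6],[26,19],[32,0]]
[[10,9],[12,6],[21,16],[24,6],[26,19],[32,0]]
[[10,9],[12,6],[21,16],[24,6],[26,19],[32,13],[41,0]]
[[10,9],[12,6],[21,16],[24,6],[26,19],[32,13],[42,0]]
[[10,9],[12,6],[21,16],[24,6],[26,19],[32,13],[42,0],[46,17],[47,0]]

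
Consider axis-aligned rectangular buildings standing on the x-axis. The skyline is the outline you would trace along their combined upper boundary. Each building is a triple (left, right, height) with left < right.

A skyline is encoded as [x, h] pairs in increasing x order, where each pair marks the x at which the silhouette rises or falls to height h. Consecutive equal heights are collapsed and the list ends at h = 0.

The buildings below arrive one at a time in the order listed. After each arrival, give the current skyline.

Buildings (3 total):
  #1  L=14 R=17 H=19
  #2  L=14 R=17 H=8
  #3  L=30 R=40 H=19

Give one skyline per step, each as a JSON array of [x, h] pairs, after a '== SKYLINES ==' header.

== SKYLINES ==
[[14,19],[17,0]]
[[14,19],[17,0]]
[[14,19],[17,0],[30,19],[40,0]]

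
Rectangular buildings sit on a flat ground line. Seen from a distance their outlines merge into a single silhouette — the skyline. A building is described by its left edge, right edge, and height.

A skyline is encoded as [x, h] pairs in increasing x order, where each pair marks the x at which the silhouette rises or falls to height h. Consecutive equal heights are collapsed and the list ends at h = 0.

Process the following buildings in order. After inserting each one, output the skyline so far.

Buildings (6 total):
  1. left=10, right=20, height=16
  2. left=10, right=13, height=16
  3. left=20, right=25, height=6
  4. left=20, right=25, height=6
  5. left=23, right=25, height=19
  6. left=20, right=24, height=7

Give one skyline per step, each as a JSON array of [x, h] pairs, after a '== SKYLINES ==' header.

== SKYLINES ==
[[10,16],[20,0]]
[[10,16],[20,0]]
[[10,16],[20,6],[25,0]]
[[10,16],[20,6],[25,0]]
[[10,16],[20,6],[23,19],[25,0]]
[[10,16],[20,7],[23,19],[25,0]]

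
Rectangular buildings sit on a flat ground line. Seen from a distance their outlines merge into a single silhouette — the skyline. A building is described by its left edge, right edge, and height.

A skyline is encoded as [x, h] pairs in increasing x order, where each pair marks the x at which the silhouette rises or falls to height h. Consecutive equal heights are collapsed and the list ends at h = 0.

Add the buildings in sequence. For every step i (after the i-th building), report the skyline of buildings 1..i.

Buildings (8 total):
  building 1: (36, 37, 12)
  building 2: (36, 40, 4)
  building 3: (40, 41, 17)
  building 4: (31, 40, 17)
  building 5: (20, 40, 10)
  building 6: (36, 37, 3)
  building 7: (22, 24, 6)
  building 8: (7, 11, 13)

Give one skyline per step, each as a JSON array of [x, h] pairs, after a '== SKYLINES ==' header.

== SKYLINES ==
[[36,12],[37,0]]
[[36,12],[37,4],[40,0]]
[[36,12],[37,4],[40,17],[41,0]]
[[31,17],[41,0]]
[[20,10],[31,17],[41,0]]
[[20,10],[31,17],[41,0]]
[[20,10],[31,17],[41,0]]
[[7,13],[11,0],[20,10],[31,17],[41,0]]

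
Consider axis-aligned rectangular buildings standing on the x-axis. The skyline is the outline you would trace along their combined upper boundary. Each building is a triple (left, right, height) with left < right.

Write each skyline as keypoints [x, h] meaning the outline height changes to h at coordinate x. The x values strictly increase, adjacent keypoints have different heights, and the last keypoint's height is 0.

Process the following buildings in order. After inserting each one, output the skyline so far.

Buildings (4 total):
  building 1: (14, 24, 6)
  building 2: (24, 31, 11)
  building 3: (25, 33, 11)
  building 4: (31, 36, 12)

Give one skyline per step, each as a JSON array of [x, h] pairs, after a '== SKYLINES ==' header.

== SKYLINES ==
[[14,6],[24,0]]
[[14,6],[24,11],[31,0]]
[[14,6],[24,11],[33,0]]
[[14,6],[24,11],[31,12],[36,0]]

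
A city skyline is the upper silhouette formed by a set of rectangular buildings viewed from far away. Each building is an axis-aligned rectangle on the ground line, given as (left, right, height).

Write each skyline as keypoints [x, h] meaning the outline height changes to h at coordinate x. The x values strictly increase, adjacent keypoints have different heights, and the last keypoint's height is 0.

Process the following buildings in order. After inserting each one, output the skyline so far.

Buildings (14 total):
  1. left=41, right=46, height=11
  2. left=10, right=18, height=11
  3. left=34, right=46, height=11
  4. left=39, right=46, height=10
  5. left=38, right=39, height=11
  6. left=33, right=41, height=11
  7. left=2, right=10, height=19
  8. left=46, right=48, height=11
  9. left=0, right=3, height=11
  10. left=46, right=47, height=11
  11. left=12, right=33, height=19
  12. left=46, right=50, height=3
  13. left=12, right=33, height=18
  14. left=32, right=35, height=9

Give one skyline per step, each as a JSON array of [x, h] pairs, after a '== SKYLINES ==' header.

== SKYLINES ==
[[41,11],[46,0]]
[[10,11],[18,0],[41,11],[46,0]]
[[10,11],[18,0],[34,11],[46,0]]
[[10,11],[18,0],[34,11],[46,0]]
[[10,11],[18,0],[34,11],[46,0]]
[[10,11],[18,0],[33,11],[46,0]]
[[2,19],[10,11],[18,0],[33,11],[46,0]]
[[2,19],[10,11],[18,0],[33,11],[48,0]]
[[0,11],[2,19],[10,11],[18,0],[33,11],[48,0]]
[[0,11],[2,19],[10,11],[18,0],[33,11],[48,0]]
[[0,11],[2,19],[10,11],[12,19],[33,11],[48,0]]
[[0,11],[2,19],[10,11],[12,19],[33,11],[48,3],[50,0]]
[[0,11],[2,19],[10,11],[12,19],[33,11],[48,3],[50,0]]
[[0,11],[2,19],[10,11],[12,19],[33,11],[48,3],[50,0]]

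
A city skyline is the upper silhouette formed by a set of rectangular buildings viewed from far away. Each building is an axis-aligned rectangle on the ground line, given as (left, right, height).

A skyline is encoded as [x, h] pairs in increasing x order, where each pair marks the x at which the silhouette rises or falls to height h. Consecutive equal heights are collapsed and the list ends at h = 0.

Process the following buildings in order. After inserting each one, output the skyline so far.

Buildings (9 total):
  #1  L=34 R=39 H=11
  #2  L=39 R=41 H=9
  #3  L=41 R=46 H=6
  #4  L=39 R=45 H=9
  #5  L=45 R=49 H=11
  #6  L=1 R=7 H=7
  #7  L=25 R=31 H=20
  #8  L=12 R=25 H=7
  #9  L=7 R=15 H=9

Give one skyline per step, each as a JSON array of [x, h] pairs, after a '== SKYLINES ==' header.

== SKYLINES ==
[[34,11],[39,0]]
[[34,11],[39,9],[41,0]]
[[34,11],[39,9],[41,6],[46,0]]
[[34,11],[39,9],[45,6],[46,0]]
[[34,11],[39,9],[45,11],[49,0]]
[[1,7],[7,0],[34,11],[39,9],[45,11],[49,0]]
[[1,7],[7,0],[25,20],[31,0],[34,11],[39,9],[45,11],[49,0]]
[[1,7],[7,0],[12,7],[25,20],[31,0],[34,11],[39,9],[45,11],[49,0]]
[[1,7],[7,9],[15,7],[25,20],[31,0],[34,11],[39,9],[45,11],[49,0]]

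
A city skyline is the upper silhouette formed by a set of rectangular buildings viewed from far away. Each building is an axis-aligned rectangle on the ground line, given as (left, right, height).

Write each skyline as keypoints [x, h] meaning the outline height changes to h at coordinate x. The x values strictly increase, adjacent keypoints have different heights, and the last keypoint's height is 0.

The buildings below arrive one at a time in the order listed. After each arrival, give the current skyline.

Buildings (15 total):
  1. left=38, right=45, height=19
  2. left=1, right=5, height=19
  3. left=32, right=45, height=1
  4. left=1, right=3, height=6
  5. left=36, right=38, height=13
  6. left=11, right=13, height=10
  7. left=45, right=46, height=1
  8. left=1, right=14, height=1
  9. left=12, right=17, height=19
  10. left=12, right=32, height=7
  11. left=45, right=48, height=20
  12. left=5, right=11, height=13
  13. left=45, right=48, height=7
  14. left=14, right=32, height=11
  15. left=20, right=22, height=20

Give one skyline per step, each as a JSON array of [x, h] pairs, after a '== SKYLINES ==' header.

== SKYLINES ==
[[38,19],[45,0]]
[[1,19],[5,0],[38,19],[45,0]]
[[1,19],[5,0],[32,1],[38,19],[45,0]]
[[1,19],[5,0],[32,1],[38,19],[45,0]]
[[1,19],[5,0],[32,1],[36,13],[38,19],[45,0]]
[[1,19],[5,0],[11,10],[13,0],[32,1],[36,13],[38,19],[45,0]]
[[1,19],[5,0],[11,10],[13,0],[32,1],[36,13],[38,19],[45,1],[46,0]]
[[1,19],[5,1],[11,10],[13,1],[14,0],[32,1],[36,13],[38,19],[45,1],[46,0]]
[[1,19],[5,1],[11,10],[12,19],[17,0],[32,1],[36,13],[38,19],[45,1],[46,0]]
[[1,19],[5,1],[11,10],[12,19],[17,7],[32,1],[36,13],[38,19],[45,1],[46,0]]
[[1,19],[5,1],[11,10],[12,19],[17,7],[32,1],[36,13],[38,19],[45,20],[48,0]]
[[1,19],[5,13],[11,10],[12,19],[17,7],[32,1],[36,13],[38,19],[45,20],[48,0]]
[[1,19],[5,13],[11,10],[12,19],[17,7],[32,1],[36,13],[38,19],[45,20],[48,0]]
[[1,19],[5,13],[11,10],[12,19],[17,11],[32,1],[36,13],[38,19],[45,20],[48,0]]
[[1,19],[5,13],[11,10],[12,19],[17,11],[20,20],[22,11],[32,1],[36,13],[38,19],[45,20],[48,0]]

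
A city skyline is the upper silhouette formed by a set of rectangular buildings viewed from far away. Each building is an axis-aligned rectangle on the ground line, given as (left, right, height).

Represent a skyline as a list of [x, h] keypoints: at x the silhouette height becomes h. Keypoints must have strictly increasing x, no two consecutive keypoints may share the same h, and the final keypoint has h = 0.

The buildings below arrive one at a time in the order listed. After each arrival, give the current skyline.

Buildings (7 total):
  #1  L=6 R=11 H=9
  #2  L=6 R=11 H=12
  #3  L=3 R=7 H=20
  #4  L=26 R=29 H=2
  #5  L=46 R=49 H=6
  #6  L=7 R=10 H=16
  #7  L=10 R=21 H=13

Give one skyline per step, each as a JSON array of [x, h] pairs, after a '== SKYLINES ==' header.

== SKYLINES ==
[[6,9],[11,0]]
[[6,12],[11,0]]
[[3,20],[7,12],[11,0]]
[[3,20],[7,12],[11,0],[26,2],[29,0]]
[[3,20],[7,12],[11,0],[26,2],[29,0],[46,6],[49,0]]
[[3,20],[7,16],[10,12],[11,0],[26,2],[29,0],[46,6],[49,0]]
[[3,20],[7,16],[10,13],[21,0],[26,2],[29,0],[46,6],[49,0]]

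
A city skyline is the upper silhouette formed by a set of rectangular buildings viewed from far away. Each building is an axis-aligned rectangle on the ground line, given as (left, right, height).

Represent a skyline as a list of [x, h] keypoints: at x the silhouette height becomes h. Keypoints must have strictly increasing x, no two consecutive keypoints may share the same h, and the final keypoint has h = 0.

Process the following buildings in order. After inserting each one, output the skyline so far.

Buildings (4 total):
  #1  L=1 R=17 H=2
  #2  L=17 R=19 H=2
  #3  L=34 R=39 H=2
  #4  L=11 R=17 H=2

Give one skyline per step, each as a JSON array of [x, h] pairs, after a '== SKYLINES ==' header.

== SKYLINES ==
[[1,2],[17,0]]
[[1,2],[19,0]]
[[1,2],[19,0],[34,2],[39,0]]
[[1,2],[19,0],[34,2],[39,0]]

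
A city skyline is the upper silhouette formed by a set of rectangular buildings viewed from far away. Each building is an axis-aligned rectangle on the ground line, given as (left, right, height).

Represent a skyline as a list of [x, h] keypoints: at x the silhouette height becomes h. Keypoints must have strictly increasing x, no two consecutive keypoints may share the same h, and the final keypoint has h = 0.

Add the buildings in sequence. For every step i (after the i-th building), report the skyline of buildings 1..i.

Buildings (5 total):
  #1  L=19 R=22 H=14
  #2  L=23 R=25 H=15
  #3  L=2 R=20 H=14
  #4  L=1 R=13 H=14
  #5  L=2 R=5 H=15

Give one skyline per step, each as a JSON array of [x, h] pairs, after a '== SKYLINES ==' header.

== SKYLINES ==
[[19,14],[22,0]]
[[19,14],[22,0],[23,15],[25,0]]
[[2,14],[22,0],[23,15],[25,0]]
[[1,14],[22,0],[23,15],[25,0]]
[[1,14],[2,15],[5,14],[22,0],[23,15],[25,0]]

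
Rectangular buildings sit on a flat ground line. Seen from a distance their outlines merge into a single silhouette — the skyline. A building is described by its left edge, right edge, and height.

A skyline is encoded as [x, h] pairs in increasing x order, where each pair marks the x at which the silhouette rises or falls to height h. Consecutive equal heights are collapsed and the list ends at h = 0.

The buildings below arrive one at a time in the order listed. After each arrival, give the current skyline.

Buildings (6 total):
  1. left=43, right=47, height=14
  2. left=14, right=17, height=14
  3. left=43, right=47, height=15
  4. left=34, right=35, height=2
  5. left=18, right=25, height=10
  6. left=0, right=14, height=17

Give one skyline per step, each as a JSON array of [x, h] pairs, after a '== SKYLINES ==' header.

== SKYLINES ==
[[43,14],[47,0]]
[[14,14],[17,0],[43,14],[47,0]]
[[14,14],[17,0],[43,15],[47,0]]
[[14,14],[17,0],[34,2],[35,0],[43,15],[47,0]]
[[14,14],[17,0],[18,10],[25,0],[34,2],[35,0],[43,15],[47,0]]
[[0,17],[14,14],[17,0],[18,10],[25,0],[34,2],[35,0],[43,15],[47,0]]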